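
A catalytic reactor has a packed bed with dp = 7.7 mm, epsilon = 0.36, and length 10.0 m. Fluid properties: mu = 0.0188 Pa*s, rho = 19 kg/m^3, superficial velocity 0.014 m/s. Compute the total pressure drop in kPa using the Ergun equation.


dp = 7.7 mm = 0.0077 m
Viscous term = 150*0.0188*0.014*(1-0.36)^2 / (0.0077^2*0.36^3) = 5845.86
Inertial term = 1.75*19*0.014^2*(1-0.36) / (0.0077*0.36^3) = 11.6099
dP/L = 5845.86 + 11.6099 = 5857.47 Pa/m
dP = 5857.47 * 10.0 / 1000 = 58.57 kPa

58.57 kPa


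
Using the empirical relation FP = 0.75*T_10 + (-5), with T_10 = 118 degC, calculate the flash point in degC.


FP = 0.75 * 118 + (-5) = 83.5

83.5 degC


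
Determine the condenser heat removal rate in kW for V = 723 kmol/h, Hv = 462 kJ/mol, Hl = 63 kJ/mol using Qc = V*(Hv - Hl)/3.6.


Qc = 723 * (462 - 63) / 3.6 = 723 * 399 / 3.6 = 80130

80130 kW


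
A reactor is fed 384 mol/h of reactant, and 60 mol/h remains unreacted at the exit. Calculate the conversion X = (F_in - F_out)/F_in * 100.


X = (F_in - F_out) / F_in * 100
Moles reacted = 384 - 60 = 324
X = 324 / 384 * 100
= 0.8438 * 100
= 84.38 %

84.38 %


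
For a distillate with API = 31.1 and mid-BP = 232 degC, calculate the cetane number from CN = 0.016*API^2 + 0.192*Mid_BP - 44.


CN = 0.016 * 31.1^2 + 0.192 * 232 - 44
CN = 15.47536 + 44.544 - 44 = 16.01936

16.01936


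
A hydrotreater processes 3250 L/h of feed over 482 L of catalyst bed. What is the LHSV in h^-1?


LHSV = volumetric feed rate / catalyst volume
= 3250 L/h / 482 L
= 6.743 h^-1

6.743 h^-1


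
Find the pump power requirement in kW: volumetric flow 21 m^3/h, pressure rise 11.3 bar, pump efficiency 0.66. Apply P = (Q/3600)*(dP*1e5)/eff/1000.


Q = 21 / 3600 = 0.00583333 m^3/s
P = 0.00583333 * (11.3 * 1e5) / 0.66 / 1000 = 9.987

9.987 kW


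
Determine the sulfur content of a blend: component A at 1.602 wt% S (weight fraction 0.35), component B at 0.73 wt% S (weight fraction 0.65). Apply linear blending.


Linear sulfur blending: S_blend = x1*S1 + x2*S2
Contribution 1: 0.35 * 1.602 = 0.5607 wt%
Contribution 2: 0.65 * 0.73 = 0.4745 wt%
S_blend = 0.5607 + 0.4745 = 1.0352

1.0352 wt%


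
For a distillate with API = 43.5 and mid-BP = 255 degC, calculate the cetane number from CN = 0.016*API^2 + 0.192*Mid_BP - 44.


CN = 0.016 * 43.5^2 + 0.192 * 255 - 44
CN = 30.276 + 48.96 - 44 = 35.236

35.236


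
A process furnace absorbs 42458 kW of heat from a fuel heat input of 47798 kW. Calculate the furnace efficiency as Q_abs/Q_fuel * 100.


Furnace efficiency = Q_absorbed / Q_fuel * 100
= 42458 / 47798 * 100 = 88.83

88.83 %


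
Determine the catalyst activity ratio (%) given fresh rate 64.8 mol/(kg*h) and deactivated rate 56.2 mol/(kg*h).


Activity (%) = (rate_used / rate_fresh) * 100
rate_used = 56.2, rate_fresh = 64.8
= (56.2 / 64.8) * 100
= 0.8673 * 100 = 86.73

86.73 %


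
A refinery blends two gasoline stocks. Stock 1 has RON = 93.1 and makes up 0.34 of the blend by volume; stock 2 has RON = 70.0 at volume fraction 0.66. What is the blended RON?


Linear blending: RON_blend = sum(vi * RONi)
Contribution 1: 0.34 * 93.1 = 31.654
Contribution 2: 0.66 * 70.0 = 46.2
RON_blend = 31.654 + 46.2 = 77.854

77.854


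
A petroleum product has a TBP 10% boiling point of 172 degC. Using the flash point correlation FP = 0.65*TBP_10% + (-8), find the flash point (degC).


FP = 0.65 * 172 + (-8) = 103.8

103.8 degC


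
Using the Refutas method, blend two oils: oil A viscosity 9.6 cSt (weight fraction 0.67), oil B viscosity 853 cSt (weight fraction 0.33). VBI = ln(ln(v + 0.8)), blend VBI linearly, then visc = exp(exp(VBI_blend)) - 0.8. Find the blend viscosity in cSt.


Refutas method: VBN_i = 14.534*ln(ln(visc_i + 0.8)) + 10.975, blended linearly by mass fraction; since VBN is linear in VBI_i = ln(ln(visc_i + 0.8)) and the fractions sum to 1, blend VBI directly: visc = exp(exp(VBI_blend)) - 0.8
VBI_1 = ln(ln(9.6 + 0.8)) = 0.850922
VBI_2 = ln(ln(853 + 0.8)) = 1.9095
VBI_blend = 0.67 * 0.850922 + 0.33 * 1.9095 = 1.20025
visc_blend = exp(exp(1.20025)) - 0.8 = 26.89

26.89 cSt


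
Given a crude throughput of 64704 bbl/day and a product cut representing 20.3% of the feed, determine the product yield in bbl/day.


Crude throughput = 64704 bbl/day
Fraction yield = 20.3%
yield = throughput * fraction / 100
yield = 64704 * 20.3 / 100 = 13134.912

13134.912 bbl/day


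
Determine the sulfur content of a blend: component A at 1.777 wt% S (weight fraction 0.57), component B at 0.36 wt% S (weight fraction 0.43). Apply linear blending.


Linear sulfur blending: S_blend = x1*S1 + x2*S2
Contribution 1: 0.57 * 1.777 = 1.01289 wt%
Contribution 2: 0.43 * 0.36 = 0.1548 wt%
S_blend = 1.01289 + 0.1548 = 1.16769

1.16769 wt%


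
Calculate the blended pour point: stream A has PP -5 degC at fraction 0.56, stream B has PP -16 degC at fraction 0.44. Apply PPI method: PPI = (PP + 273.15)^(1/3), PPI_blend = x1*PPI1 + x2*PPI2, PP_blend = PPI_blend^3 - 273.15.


PPI_1 = (-5 + 273.15)^(1/3) = 6.448508
PPI_2 = (-16 + 273.15)^(1/3) = 6.359098
PPI_blend = 0.56 * 6.448508 + 0.44 * 6.359098 = 6.409168
PP_blend = 6.409168^3 - 273.15 = 263.2722 - 273.15 = -9.88

-9.88 degC


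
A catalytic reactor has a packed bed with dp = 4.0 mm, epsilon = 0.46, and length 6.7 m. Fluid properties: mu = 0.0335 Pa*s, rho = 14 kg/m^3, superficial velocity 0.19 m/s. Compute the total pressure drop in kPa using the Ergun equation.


dp = 4.0 mm = 0.004 m
Viscous term = 150*0.0335*0.19*(1-0.46)^2 / (0.004^2*0.46^3) = 178766
Inertial term = 1.75*14*0.19^2*(1-0.46) / (0.004*0.46^3) = 1226.69
dP/L = 178766 + 1226.69 = 179993 Pa/m
dP = 179993 * 6.7 / 1000 = 1206 kPa

1206 kPa


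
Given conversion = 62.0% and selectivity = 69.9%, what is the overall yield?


Overall yield = conversion (%) * selectivity (%) / 100
Conversion = 62.0%, Selectivity = 69.9%
Y = 62.0 * 69.9 / 100
= 43.338 %

43.338 %


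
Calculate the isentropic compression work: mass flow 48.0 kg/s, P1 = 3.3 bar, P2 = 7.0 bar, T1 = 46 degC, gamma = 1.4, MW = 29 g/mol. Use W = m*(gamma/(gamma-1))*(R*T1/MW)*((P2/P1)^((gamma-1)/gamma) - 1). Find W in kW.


Isentropic work: W = m*(gamma/(gamma-1))*(R*T1/MW)*((P2/P1)^((gamma-1)/gamma) - 1)
T1 = 46 + 273.15 = 319.15 K
Pressure ratio = 7.0 / 3.3 = 2.12121
Exponent = (1.4 - 1)/1.4 = 0.285714
(P2/P1)^exp - 1 = 2.12121^0.285714 - 1 = 0.23968
W = 48.0 * 1.4 / 0.4 * 8.314 * 319.15 / 29 * 0.23968 = 3684

3684 kW


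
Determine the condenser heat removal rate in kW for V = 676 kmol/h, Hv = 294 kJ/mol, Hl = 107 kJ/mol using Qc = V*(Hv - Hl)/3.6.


Qc = 676 * (294 - 107) / 3.6 = 676 * 187 / 3.6 = 35110

35110 kW


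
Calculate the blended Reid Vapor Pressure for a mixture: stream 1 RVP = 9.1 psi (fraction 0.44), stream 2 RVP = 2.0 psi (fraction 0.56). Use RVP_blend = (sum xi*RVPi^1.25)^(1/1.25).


Chevron index: RVP_blend = (sum xi*RVPi^1.25)^(1/1.25)
RVP^1.25 terms: 0.44 * 9.1^1.25 + 0.56 * 2.0^1.25 = 8.28623
RVP_blend = 8.28623^(1/1.25) = 5.429

5.429 psi


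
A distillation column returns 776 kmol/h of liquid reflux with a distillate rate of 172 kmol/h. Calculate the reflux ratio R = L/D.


Reflux ratio definition: R = L / D (liquid returned / distillate withdrawn)
L = 776 kmol/h, D = 172 kmol/h
R = 776 / 172 = 4.512

4.512


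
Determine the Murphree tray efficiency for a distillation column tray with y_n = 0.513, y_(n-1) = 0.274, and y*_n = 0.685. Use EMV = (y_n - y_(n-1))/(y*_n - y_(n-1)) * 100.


Murphree vapor efficiency: EMV = (y_n - y_(n-1)) / (y*_n - y_(n-1)) * 100
EMV = (0.513 - 0.274) / (0.685 - 0.274) * 100 = 0.239 / 0.411 * 100 = 58.15

58.15 %


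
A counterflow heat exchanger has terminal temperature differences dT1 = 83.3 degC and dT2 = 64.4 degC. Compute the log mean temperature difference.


LMTD = (dT1 - dT2) / ln(dT1/dT2)
= (83.3 - 64.4) / ln(83.3 / 64.4) = 18.9 / 0.257335 = 73.45

73.45 degC


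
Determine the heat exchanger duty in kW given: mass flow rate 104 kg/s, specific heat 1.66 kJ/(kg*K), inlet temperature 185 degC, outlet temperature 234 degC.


Q = m_dot * cp * delta_T
delta_T = 234 - 185 = 49 K
Q = 104 * 1.66 * 49
= 172.64 * 49
= 8459.36 kW

8459.36 kW


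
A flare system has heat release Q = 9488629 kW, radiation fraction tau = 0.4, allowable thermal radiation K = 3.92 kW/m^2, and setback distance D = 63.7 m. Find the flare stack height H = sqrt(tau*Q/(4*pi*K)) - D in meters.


tau*Q/(4*pi*K) = 0.4 * 9488629 / (4 * pi * 3.92) = 77049.1
sqrt(77049.1) = 277.577
H = 277.577 - 63.7 = 213.9

213.9 m


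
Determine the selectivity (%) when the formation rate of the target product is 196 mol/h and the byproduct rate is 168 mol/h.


Selectivity = desired / (desired + undesired) * 100
Total products = 196 + 168 = 364 mol/h
S = 196 / 364 * 100
= 0.5385 * 100
= 53.85 %

53.85 %


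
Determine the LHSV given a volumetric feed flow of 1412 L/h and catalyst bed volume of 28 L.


LHSV = volumetric feed rate / catalyst volume
= 1412 L/h / 28 L
= 50.43 h^-1

50.43 h^-1


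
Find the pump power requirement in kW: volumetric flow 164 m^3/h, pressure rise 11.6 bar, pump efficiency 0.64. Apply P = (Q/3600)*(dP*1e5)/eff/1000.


Q = 164 / 3600 = 0.0455556 m^3/s
P = 0.0455556 * (11.6 * 1e5) / 0.64 / 1000 = 82.57

82.57 kW


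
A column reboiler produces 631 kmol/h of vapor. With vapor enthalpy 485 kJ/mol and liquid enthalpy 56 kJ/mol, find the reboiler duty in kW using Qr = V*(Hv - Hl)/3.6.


Qr = 631 * (485 - 56) / 3.6 = 631 * 429 / 3.6 = 75190

75190 kW


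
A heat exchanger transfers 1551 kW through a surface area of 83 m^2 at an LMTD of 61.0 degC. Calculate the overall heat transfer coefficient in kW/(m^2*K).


From Q = U*A*LMTD, U = Q / (A * LMTD)
U = 1551 / (83 * 61.0) = 1551 / 5063 = 0.3063

0.3063 kW/(m^2*K)


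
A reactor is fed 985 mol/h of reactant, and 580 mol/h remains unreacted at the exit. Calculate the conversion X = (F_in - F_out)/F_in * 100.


X = (F_in - F_out) / F_in * 100
Moles reacted = 985 - 580 = 405
X = 405 / 985 * 100
= 0.4112 * 100
= 41.12 %

41.12 %


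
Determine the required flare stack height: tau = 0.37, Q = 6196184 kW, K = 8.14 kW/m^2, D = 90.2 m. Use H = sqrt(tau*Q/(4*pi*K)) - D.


tau*Q/(4*pi*K) = 0.37 * 6196184 / (4 * pi * 8.14) = 22412.6
sqrt(22412.6) = 149.708
H = 149.708 - 90.2 = 59.51

59.51 m


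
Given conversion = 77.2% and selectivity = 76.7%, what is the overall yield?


Overall yield = conversion (%) * selectivity (%) / 100
Conversion = 77.2%, Selectivity = 76.7%
Y = 77.2 * 76.7 / 100
= 59.2124 %

59.2124 %


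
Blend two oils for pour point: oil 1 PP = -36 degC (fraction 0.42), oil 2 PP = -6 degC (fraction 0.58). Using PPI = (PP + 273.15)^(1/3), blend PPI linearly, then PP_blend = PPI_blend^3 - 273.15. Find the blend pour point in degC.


PPI_1 = (-36 + 273.15)^(1/3) = 6.189768
PPI_2 = (-6 + 273.15)^(1/3) = 6.440482
PPI_blend = 0.42 * 6.189768 + 0.58 * 6.440482 = 6.335182
PP_blend = 6.335182^3 - 273.15 = 254.2596 - 273.15 = -18.89

-18.89 degC


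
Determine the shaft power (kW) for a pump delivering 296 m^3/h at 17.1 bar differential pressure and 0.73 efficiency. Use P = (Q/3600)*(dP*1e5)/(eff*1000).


Q = 296 / 3600 = 0.0822222 m^3/s
P = 0.0822222 * (17.1 * 1e5) / 0.73 / 1000 = 192.6

192.6 kW


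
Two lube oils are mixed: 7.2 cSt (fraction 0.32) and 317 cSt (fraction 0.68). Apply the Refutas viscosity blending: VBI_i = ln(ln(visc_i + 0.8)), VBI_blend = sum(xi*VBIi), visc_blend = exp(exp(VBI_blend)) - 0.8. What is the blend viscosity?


Refutas method: VBN_i = 14.534*ln(ln(visc_i + 0.8)) + 10.975, blended linearly by mass fraction; since VBN is linear in VBI_i = ln(ln(visc_i + 0.8)) and the fractions sum to 1, blend VBI directly: visc = exp(exp(VBI_blend)) - 0.8
VBI_1 = ln(ln(7.2 + 0.8)) = 0.732099
VBI_2 = ln(ln(317 + 0.8)) = 1.75118
VBI_blend = 0.32 * 0.732099 + 0.68 * 1.75118 = 1.42507
visc_blend = exp(exp(1.42507)) - 0.8 = 63.15

63.15 cSt


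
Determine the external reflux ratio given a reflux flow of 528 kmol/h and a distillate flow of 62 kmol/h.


Reflux ratio definition: R = L / D (liquid returned / distillate withdrawn)
L = 528 kmol/h, D = 62 kmol/h
R = 528 / 62 = 8.516

8.516


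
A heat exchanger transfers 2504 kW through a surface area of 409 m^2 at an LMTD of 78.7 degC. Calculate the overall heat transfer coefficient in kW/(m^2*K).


From Q = U*A*LMTD, U = Q / (A * LMTD)
U = 2504 / (409 * 78.7) = 2504 / 32188.3 = 0.07779

0.07779 kW/(m^2*K)


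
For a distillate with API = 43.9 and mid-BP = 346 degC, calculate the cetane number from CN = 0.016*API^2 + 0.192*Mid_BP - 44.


CN = 0.016 * 43.9^2 + 0.192 * 346 - 44
CN = 30.83536 + 66.432 - 44 = 53.26736

53.26736


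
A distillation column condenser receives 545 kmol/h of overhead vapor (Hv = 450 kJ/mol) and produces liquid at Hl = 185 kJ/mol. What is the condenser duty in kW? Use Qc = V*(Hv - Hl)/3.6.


Qc = 545 * (450 - 185) / 3.6 = 545 * 265 / 3.6 = 40120

40120 kW


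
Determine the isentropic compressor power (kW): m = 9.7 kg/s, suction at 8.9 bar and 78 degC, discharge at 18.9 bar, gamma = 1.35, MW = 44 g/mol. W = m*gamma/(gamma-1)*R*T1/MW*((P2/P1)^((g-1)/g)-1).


Isentropic work: W = m*(gamma/(gamma-1))*(R*T1/MW)*((P2/P1)^((gamma-1)/gamma) - 1)
T1 = 78 + 273.15 = 351.15 K
Pressure ratio = 18.9 / 8.9 = 2.1236
Exponent = (1.35 - 1)/1.35 = 0.259259
(P2/P1)^exp - 1 = 2.1236^0.259259 - 1 = 0.215616
W = 9.7 * 1.35 / 0.35 * 8.314 * 351.15 / 44 * 0.215616 = 535.3

535.3 kW


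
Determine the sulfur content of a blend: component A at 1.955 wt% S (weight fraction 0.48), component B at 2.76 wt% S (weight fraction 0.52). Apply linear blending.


Linear sulfur blending: S_blend = x1*S1 + x2*S2
Contribution 1: 0.48 * 1.955 = 0.9384 wt%
Contribution 2: 0.52 * 2.76 = 1.4352 wt%
S_blend = 0.9384 + 1.4352 = 2.3736

2.3736 wt%


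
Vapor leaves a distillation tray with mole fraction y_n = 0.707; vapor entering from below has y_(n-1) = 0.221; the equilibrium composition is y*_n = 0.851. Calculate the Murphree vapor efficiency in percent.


Murphree vapor efficiency: EMV = (y_n - y_(n-1)) / (y*_n - y_(n-1)) * 100
EMV = (0.707 - 0.221) / (0.851 - 0.221) * 100 = 0.486 / 0.63 * 100 = 77.14

77.14 %


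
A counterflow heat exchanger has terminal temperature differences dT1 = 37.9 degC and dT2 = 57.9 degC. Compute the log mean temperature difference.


LMTD = (dT1 - dT2) / ln(dT1/dT2)
= (37.9 - 57.9) / ln(37.9 / 57.9) = -20 / -0.423766 = 47.20

47.20 degC


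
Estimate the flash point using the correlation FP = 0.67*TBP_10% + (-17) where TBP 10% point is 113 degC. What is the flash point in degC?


FP = 0.67 * 113 + (-17) = 58.71

58.71 degC


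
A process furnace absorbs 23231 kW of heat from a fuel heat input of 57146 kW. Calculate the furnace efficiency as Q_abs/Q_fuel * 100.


Furnace efficiency = Q_absorbed / Q_fuel * 100
= 23231 / 57146 * 100 = 40.65

40.65 %


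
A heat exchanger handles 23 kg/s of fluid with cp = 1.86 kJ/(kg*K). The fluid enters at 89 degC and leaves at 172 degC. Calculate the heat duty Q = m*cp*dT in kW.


Q = m_dot * cp * delta_T
delta_T = 172 - 89 = 83 K
Q = 23 * 1.86 * 83
= 42.78 * 83
= 3550.74 kW

3550.74 kW


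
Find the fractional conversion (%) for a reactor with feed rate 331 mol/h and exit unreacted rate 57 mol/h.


X = (F_in - F_out) / F_in * 100
Moles reacted = 331 - 57 = 274
X = 274 / 331 * 100
= 0.8278 * 100
= 82.78 %

82.78 %


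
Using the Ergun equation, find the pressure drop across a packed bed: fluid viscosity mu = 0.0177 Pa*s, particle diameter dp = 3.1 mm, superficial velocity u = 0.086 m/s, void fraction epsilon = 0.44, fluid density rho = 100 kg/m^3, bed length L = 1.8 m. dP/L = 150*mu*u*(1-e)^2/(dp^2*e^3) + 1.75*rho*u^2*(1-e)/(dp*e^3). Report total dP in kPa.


dp = 3.1 mm = 0.0031 m
Viscous term = 150*0.0177*0.086*(1-0.44)^2 / (0.0031^2*0.44^3) = 87469.7
Inertial term = 1.75*100*0.086^2*(1-0.44) / (0.0031*0.44^3) = 2744.75
dP/L = 87469.7 + 2744.75 = 90214.4 Pa/m
dP = 90214.4 * 1.8 / 1000 = 162.4 kPa

162.4 kPa


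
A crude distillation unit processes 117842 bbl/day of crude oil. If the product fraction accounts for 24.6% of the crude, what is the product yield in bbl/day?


Crude throughput = 117842 bbl/day
Fraction yield = 24.6%
yield = throughput * fraction / 100
yield = 117842 * 24.6 / 100 = 28989.132

28989.132 bbl/day


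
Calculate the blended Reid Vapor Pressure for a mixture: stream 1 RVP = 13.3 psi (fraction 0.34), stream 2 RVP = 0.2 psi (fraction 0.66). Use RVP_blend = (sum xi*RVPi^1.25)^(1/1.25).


Chevron index: RVP_blend = (sum xi*RVPi^1.25)^(1/1.25)
RVP^1.25 terms: 0.34 * 13.3^1.25 + 0.66 * 0.2^1.25 = 8.72389
RVP_blend = 8.72389^(1/1.25) = 5.657

5.657 psi


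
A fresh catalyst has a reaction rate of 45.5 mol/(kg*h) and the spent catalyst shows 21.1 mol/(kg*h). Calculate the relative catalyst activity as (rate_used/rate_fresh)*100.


Activity (%) = (rate_used / rate_fresh) * 100
rate_used = 21.1, rate_fresh = 45.5
= (21.1 / 45.5) * 100
= 0.4637 * 100 = 46.37

46.37 %


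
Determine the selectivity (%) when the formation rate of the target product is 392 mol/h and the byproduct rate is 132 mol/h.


Selectivity = desired / (desired + undesired) * 100
Total products = 392 + 132 = 524 mol/h
S = 392 / 524 * 100
= 0.7481 * 100
= 74.81 %

74.81 %


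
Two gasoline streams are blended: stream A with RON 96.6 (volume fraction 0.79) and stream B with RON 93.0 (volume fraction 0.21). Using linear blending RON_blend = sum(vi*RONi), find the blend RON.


Linear blending: RON_blend = sum(vi * RONi)
Contribution 1: 0.79 * 96.6 = 76.314
Contribution 2: 0.21 * 93.0 = 19.53
RON_blend = 76.314 + 19.53 = 95.844

95.844


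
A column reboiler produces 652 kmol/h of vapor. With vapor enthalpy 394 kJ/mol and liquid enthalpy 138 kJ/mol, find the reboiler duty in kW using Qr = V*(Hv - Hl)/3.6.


Qr = 652 * (394 - 138) / 3.6 = 652 * 256 / 3.6 = 46360

46360 kW


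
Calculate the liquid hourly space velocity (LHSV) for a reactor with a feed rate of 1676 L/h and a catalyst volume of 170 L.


LHSV = volumetric feed rate / catalyst volume
= 1676 L/h / 170 L
= 9.859 h^-1

9.859 h^-1


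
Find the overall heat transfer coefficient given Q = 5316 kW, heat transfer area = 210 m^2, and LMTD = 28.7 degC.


From Q = U*A*LMTD, U = Q / (A * LMTD)
U = 5316 / (210 * 28.7) = 5316 / 6027 = 0.8820

0.8820 kW/(m^2*K)


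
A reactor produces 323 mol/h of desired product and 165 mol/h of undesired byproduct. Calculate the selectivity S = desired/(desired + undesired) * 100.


Selectivity = desired / (desired + undesired) * 100
Total products = 323 + 165 = 488 mol/h
S = 323 / 488 * 100
= 0.6619 * 100
= 66.19 %

66.19 %


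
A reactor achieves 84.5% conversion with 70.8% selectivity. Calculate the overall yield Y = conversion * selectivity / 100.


Overall yield = conversion (%) * selectivity (%) / 100
Conversion = 84.5%, Selectivity = 70.8%
Y = 84.5 * 70.8 / 100
= 59.826 %

59.826 %


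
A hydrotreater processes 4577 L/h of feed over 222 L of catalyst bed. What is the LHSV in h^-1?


LHSV = volumetric feed rate / catalyst volume
= 4577 L/h / 222 L
= 20.62 h^-1

20.62 h^-1


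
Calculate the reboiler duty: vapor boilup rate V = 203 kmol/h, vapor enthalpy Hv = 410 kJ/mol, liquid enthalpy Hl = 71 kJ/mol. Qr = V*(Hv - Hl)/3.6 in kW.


Qr = 203 * (410 - 71) / 3.6 = 203 * 339 / 3.6 = 19120

19120 kW


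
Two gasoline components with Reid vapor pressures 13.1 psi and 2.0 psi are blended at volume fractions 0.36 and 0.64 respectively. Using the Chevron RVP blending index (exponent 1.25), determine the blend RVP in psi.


Chevron index: RVP_blend = (sum xi*RVPi^1.25)^(1/1.25)
RVP^1.25 terms: 0.36 * 13.1^1.25 + 0.64 * 2.0^1.25 = 10.4942
RVP_blend = 10.4942^(1/1.25) = 6.558

6.558 psi


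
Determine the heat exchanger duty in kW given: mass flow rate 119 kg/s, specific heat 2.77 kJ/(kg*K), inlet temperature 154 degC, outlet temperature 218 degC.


Q = m_dot * cp * delta_T
delta_T = 218 - 154 = 64 K
Q = 119 * 2.77 * 64
= 329.63 * 64
= 21096.32 kW

21096.32 kW


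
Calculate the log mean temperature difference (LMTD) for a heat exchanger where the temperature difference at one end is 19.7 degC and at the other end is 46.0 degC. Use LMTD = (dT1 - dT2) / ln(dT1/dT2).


LMTD = (dT1 - dT2) / ln(dT1/dT2)
= (19.7 - 46.0) / ln(19.7 / 46.0) = -26.3 / -0.848023 = 31.01

31.01 degC


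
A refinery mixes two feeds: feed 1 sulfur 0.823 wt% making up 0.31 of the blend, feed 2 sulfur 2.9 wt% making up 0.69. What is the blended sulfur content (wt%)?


Linear sulfur blending: S_blend = x1*S1 + x2*S2
Contribution 1: 0.31 * 0.823 = 0.25513 wt%
Contribution 2: 0.69 * 2.9 = 2.001 wt%
S_blend = 0.25513 + 2.001 = 2.25613

2.25613 wt%


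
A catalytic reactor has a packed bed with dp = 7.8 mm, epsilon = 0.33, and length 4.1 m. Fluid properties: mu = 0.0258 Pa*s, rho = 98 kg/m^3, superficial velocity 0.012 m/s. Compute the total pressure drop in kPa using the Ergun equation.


dp = 7.8 mm = 0.0078 m
Viscous term = 150*0.0258*0.012*(1-0.33)^2 / (0.0078^2*0.33^3) = 9534.78
Inertial term = 1.75*98*0.012^2*(1-0.33) / (0.0078*0.33^3) = 59.0289
dP/L = 9534.78 + 59.0289 = 9593.81 Pa/m
dP = 9593.81 * 4.1 / 1000 = 39.33 kPa

39.33 kPa


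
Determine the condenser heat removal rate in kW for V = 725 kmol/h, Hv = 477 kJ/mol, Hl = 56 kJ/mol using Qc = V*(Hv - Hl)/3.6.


Qc = 725 * (477 - 56) / 3.6 = 725 * 421 / 3.6 = 84780

84780 kW


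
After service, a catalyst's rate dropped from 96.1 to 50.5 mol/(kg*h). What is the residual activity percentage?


Activity (%) = (rate_used / rate_fresh) * 100
rate_used = 50.5, rate_fresh = 96.1
= (50.5 / 96.1) * 100
= 0.5255 * 100 = 52.55

52.55 %


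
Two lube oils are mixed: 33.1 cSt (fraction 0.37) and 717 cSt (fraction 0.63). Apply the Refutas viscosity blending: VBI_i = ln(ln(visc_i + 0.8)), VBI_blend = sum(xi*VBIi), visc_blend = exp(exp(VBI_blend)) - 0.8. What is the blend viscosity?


Refutas method: VBN_i = 14.534*ln(ln(visc_i + 0.8)) + 10.975, blended linearly by mass fraction; since VBN is linear in VBI_i = ln(ln(visc_i + 0.8)) and the fractions sum to 1, blend VBI directly: visc = exp(exp(VBI_blend)) - 0.8
VBI_1 = ln(ln(33.1 + 0.8)) = 1.25943
VBI_2 = ln(ln(717 + 0.8)) = 1.88346
VBI_blend = 0.37 * 1.25943 + 0.63 * 1.88346 = 1.65257
visc_blend = exp(exp(1.65257)) - 0.8 = 184.2

184.2 cSt


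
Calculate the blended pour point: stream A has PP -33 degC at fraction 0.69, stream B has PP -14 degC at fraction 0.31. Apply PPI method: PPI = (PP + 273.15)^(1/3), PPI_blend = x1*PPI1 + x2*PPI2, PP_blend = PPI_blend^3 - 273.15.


PPI_1 = (-33 + 273.15)^(1/3) = 6.215759
PPI_2 = (-14 + 273.15)^(1/3) = 6.375541
PPI_blend = 0.69 * 6.215759 + 0.31 * 6.375541 = 6.265291
PP_blend = 6.265291^3 - 273.15 = 245.9369 - 273.15 = -27.21

-27.21 degC


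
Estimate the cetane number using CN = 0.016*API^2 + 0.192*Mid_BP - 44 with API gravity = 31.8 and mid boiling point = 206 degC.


CN = 0.016 * 31.8^2 + 0.192 * 206 - 44
CN = 16.17984 + 39.552 - 44 = 11.73184

11.73184


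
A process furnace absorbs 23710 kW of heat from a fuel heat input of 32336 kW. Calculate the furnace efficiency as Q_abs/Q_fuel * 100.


Furnace efficiency = Q_absorbed / Q_fuel * 100
= 23710 / 32336 * 100 = 73.32

73.32 %


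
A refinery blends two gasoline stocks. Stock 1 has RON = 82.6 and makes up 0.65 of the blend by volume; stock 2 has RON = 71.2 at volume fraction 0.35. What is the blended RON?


Linear blending: RON_blend = sum(vi * RONi)
Contribution 1: 0.65 * 82.6 = 53.69
Contribution 2: 0.35 * 71.2 = 24.92
RON_blend = 53.69 + 24.92 = 78.61

78.61


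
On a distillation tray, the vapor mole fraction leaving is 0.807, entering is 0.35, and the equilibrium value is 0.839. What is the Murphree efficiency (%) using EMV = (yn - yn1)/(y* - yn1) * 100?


Murphree vapor efficiency: EMV = (y_n - y_(n-1)) / (y*_n - y_(n-1)) * 100
EMV = (0.807 - 0.35) / (0.839 - 0.35) * 100 = 0.457 / 0.489 * 100 = 93.46

93.46 %


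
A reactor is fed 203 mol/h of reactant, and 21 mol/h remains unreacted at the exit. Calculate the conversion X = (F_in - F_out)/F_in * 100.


X = (F_in - F_out) / F_in * 100
Moles reacted = 203 - 21 = 182
X = 182 / 203 * 100
= 0.8966 * 100
= 89.66 %

89.66 %


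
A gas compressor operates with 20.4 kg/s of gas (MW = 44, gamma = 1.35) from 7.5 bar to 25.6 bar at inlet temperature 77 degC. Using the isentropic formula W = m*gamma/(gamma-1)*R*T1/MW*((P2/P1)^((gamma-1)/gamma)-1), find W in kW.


Isentropic work: W = m*(gamma/(gamma-1))*(R*T1/MW)*((P2/P1)^((gamma-1)/gamma) - 1)
T1 = 77 + 273.15 = 350.15 K
Pressure ratio = 25.6 / 7.5 = 3.41333
Exponent = (1.35 - 1)/1.35 = 0.259259
(P2/P1)^exp - 1 = 3.41333^0.259259 - 1 = 0.374774
W = 20.4 * 1.35 / 0.35 * 8.314 * 350.15 / 44 * 0.374774 = 1951

1951 kW


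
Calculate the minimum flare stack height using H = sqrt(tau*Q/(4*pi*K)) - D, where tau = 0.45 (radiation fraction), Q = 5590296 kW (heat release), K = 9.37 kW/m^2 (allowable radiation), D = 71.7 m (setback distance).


tau*Q/(4*pi*K) = 0.45 * 5590296 / (4 * pi * 9.37) = 21364.8
sqrt(21364.8) = 146.167
H = 146.167 - 71.7 = 74.47

74.47 m


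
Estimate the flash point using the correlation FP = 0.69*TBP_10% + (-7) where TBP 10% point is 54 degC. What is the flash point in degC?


FP = 0.69 * 54 + (-7) = 30.26

30.26 degC


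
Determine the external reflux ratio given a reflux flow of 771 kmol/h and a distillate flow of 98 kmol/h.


Reflux ratio definition: R = L / D (liquid returned / distillate withdrawn)
L = 771 kmol/h, D = 98 kmol/h
R = 771 / 98 = 7.867

7.867


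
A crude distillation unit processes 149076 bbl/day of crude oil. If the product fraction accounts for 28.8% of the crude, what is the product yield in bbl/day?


Crude throughput = 149076 bbl/day
Fraction yield = 28.8%
yield = throughput * fraction / 100
yield = 149076 * 28.8 / 100 = 42933.888

42933.888 bbl/day


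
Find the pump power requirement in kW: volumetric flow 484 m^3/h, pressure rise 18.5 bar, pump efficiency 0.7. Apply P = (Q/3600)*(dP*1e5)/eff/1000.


Q = 484 / 3600 = 0.134444 m^3/s
P = 0.134444 * (18.5 * 1e5) / 0.7 / 1000 = 355.3

355.3 kW


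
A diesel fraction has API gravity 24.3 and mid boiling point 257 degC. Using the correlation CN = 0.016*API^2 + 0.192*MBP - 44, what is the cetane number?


CN = 0.016 * 24.3^2 + 0.192 * 257 - 44
CN = 9.44784 + 49.344 - 44 = 14.79184

14.79184


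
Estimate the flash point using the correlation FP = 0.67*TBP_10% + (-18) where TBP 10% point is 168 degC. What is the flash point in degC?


FP = 0.67 * 168 + (-18) = 94.56

94.56 degC


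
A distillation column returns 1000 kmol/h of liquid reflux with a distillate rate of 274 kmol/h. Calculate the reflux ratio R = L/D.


Reflux ratio definition: R = L / D (liquid returned / distillate withdrawn)
L = 1000 kmol/h, D = 274 kmol/h
R = 1000 / 274 = 3.650

3.650


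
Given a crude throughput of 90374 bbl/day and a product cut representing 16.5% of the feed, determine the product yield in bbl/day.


Crude throughput = 90374 bbl/day
Fraction yield = 16.5%
yield = throughput * fraction / 100
yield = 90374 * 16.5 / 100 = 14911.71

14911.71 bbl/day


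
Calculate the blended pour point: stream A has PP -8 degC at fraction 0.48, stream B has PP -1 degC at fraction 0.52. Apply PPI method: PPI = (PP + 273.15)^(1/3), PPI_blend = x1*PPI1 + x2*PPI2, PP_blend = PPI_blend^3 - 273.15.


PPI_1 = (-8 + 273.15)^(1/3) = 6.42437
PPI_2 = (-1 + 273.15)^(1/3) = 6.480414
PPI_blend = 0.48 * 6.42437 + 0.52 * 6.480414 = 6.453513
PP_blend = 6.453513^3 - 273.15 = 268.7748 - 273.15 = -4.38

-4.38 degC


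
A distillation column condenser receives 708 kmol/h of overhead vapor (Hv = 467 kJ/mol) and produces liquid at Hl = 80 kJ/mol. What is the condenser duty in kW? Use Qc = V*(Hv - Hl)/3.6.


Qc = 708 * (467 - 80) / 3.6 = 708 * 387 / 3.6 = 76110

76110 kW


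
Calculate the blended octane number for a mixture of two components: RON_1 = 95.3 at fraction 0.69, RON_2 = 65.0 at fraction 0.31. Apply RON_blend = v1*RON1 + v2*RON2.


Linear blending: RON_blend = sum(vi * RONi)
Contribution 1: 0.69 * 95.3 = 65.757
Contribution 2: 0.31 * 65.0 = 20.15
RON_blend = 65.757 + 20.15 = 85.907

85.907


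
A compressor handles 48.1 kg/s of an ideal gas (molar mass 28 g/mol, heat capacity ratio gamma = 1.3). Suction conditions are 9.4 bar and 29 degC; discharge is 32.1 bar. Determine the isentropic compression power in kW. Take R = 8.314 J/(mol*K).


Isentropic work: W = m*(gamma/(gamma-1))*(R*T1/MW)*((P2/P1)^((gamma-1)/gamma) - 1)
T1 = 29 + 273.15 = 302.15 K
Pressure ratio = 32.1 / 9.4 = 3.41489
Exponent = (1.3 - 1)/1.3 = 0.230769
(P2/P1)^exp - 1 = 3.41489^0.230769 - 1 = 0.32766
W = 48.1 * 1.3 / 0.3 * 8.314 * 302.15 / 28 * 0.32766 = 6127

6127 kW


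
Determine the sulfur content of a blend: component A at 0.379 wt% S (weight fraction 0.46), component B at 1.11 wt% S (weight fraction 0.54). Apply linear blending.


Linear sulfur blending: S_blend = x1*S1 + x2*S2
Contribution 1: 0.46 * 0.379 = 0.17434 wt%
Contribution 2: 0.54 * 1.11 = 0.5994 wt%
S_blend = 0.17434 + 0.5994 = 0.77374

0.77374 wt%


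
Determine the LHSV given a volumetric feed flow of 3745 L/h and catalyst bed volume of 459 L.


LHSV = volumetric feed rate / catalyst volume
= 3745 L/h / 459 L
= 8.159 h^-1

8.159 h^-1


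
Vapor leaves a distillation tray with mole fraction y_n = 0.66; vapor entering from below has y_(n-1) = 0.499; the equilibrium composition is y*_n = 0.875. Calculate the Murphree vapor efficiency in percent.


Murphree vapor efficiency: EMV = (y_n - y_(n-1)) / (y*_n - y_(n-1)) * 100
EMV = (0.66 - 0.499) / (0.875 - 0.499) * 100 = 0.161 / 0.376 * 100 = 42.82

42.82 %


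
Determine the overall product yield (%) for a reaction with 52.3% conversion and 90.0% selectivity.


Overall yield = conversion (%) * selectivity (%) / 100
Conversion = 52.3%, Selectivity = 90.0%
Y = 52.3 * 90.0 / 100
= 47.07 %

47.07 %


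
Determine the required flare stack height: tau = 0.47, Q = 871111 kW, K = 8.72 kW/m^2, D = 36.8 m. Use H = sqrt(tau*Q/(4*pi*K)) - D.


tau*Q/(4*pi*K) = 0.47 * 871111 / (4 * pi * 8.72) = 3736.33
sqrt(3736.33) = 61.1255
H = 61.1255 - 36.8 = 24.33

24.33 m


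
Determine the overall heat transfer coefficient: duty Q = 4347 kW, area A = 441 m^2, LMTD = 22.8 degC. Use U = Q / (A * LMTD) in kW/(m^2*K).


From Q = U*A*LMTD, U = Q / (A * LMTD)
U = 4347 / (441 * 22.8) = 4347 / 10054.8 = 0.4323

0.4323 kW/(m^2*K)


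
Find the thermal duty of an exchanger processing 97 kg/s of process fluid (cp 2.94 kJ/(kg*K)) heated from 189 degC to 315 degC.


Q = m_dot * cp * delta_T
delta_T = 315 - 189 = 126 K
Q = 97 * 2.94 * 126
= 285.18 * 126
= 35932.68 kW

35932.68 kW


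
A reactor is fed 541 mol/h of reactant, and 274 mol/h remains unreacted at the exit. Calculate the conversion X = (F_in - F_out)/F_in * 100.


X = (F_in - F_out) / F_in * 100
Moles reacted = 541 - 274 = 267
X = 267 / 541 * 100
= 0.4935 * 100
= 49.35 %

49.35 %


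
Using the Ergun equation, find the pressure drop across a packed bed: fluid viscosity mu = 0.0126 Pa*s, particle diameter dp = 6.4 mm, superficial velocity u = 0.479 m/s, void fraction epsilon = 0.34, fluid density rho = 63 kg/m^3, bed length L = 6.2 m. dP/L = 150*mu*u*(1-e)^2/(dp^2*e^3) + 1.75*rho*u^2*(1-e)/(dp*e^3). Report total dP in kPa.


dp = 6.4 mm = 0.0064 m
Viscous term = 150*0.0126*0.479*(1-0.34)^2 / (0.0064^2*0.34^3) = 244956
Inertial term = 1.75*63*0.479^2*(1-0.34) / (0.0064*0.34^3) = 66370.8
dP/L = 244956 + 66370.8 = 311327 Pa/m
dP = 311327 * 6.2 / 1000 = 1930 kPa

1930 kPa


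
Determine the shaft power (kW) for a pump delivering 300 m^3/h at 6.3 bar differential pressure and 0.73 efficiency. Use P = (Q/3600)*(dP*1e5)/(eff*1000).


Q = 300 / 3600 = 0.0833333 m^3/s
P = 0.0833333 * (6.3 * 1e5) / 0.73 / 1000 = 71.92

71.92 kW


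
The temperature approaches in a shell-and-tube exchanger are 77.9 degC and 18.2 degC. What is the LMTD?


LMTD = (dT1 - dT2) / ln(dT1/dT2)
= (77.9 - 18.2) / ln(77.9 / 18.2) = 59.7 / 1.454 = 41.06

41.06 degC


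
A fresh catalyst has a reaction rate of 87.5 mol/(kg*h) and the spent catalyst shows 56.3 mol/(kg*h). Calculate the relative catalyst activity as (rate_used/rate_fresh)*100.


Activity (%) = (rate_used / rate_fresh) * 100
rate_used = 56.3, rate_fresh = 87.5
= (56.3 / 87.5) * 100
= 0.6434 * 100 = 64.34

64.34 %


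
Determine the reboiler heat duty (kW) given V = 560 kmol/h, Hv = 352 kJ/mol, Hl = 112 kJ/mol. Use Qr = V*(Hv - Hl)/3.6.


Qr = 560 * (352 - 112) / 3.6 = 560 * 240 / 3.6 = 37330

37330 kW


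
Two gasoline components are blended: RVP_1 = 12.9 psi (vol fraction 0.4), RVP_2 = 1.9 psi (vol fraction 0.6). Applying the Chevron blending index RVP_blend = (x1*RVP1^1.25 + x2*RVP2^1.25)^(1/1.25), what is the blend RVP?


Chevron index: RVP_blend = (sum xi*RVPi^1.25)^(1/1.25)
RVP^1.25 terms: 0.4 * 12.9^1.25 + 0.6 * 1.9^1.25 = 11.1175
RVP_blend = 11.1175^(1/1.25) = 6.868

6.868 psi


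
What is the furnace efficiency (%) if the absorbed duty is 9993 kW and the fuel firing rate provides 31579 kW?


Furnace efficiency = Q_absorbed / Q_fuel * 100
= 9993 / 31579 * 100 = 31.64

31.64 %


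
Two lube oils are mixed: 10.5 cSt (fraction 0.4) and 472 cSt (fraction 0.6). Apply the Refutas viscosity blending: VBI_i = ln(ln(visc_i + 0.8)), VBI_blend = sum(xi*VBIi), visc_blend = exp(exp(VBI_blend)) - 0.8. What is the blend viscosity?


Refutas method: VBN_i = 14.534*ln(ln(visc_i + 0.8)) + 10.975, blended linearly by mass fraction; since VBN is linear in VBI_i = ln(ln(visc_i + 0.8)) and the fractions sum to 1, blend VBI directly: visc = exp(exp(VBI_blend)) - 0.8
VBI_1 = ln(ln(10.5 + 0.8)) = 0.88575
VBI_2 = ln(ln(472 + 0.8)) = 1.81786
VBI_blend = 0.4 * 0.88575 + 0.6 * 1.81786 = 1.44502
visc_blend = exp(exp(1.44502)) - 0.8 = 68.74

68.74 cSt


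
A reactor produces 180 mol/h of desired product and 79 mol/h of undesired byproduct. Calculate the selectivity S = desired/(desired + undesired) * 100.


Selectivity = desired / (desired + undesired) * 100
Total products = 180 + 79 = 259 mol/h
S = 180 / 259 * 100
= 0.6950 * 100
= 69.50 %

69.50 %


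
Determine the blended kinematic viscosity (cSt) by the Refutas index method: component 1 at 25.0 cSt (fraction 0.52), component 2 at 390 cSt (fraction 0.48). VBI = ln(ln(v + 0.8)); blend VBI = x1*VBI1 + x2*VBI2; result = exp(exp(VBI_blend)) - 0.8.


Refutas method: VBN_i = 14.534*ln(ln(visc_i + 0.8)) + 10.975, blended linearly by mass fraction; since VBN is linear in VBI_i = ln(ln(visc_i + 0.8)) and the fractions sum to 1, blend VBI directly: visc = exp(exp(VBI_blend)) - 0.8
VBI_1 = ln(ln(25.0 + 0.8)) = 1.17877
VBI_2 = ln(ln(390 + 0.8)) = 1.78644
VBI_blend = 0.52 * 1.17877 + 0.48 * 1.78644 = 1.47045
visc_blend = exp(exp(1.47045)) - 0.8 = 76.77

76.77 cSt


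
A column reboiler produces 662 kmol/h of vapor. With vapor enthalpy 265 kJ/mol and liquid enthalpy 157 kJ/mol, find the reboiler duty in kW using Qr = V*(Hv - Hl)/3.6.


Qr = 662 * (265 - 157) / 3.6 = 662 * 108 / 3.6 = 19860

19860 kW


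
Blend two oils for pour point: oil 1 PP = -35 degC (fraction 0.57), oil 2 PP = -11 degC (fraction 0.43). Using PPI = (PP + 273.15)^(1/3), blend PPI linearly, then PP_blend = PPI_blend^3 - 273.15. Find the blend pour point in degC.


PPI_1 = (-35 + 273.15)^(1/3) = 6.198456
PPI_2 = (-11 + 273.15)^(1/3) = 6.400049
PPI_blend = 0.57 * 6.198456 + 0.43 * 6.400049 = 6.285141
PP_blend = 6.285141^3 - 273.15 = 248.2819 - 273.15 = -24.87

-24.87 degC


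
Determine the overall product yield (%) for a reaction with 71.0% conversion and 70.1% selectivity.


Overall yield = conversion (%) * selectivity (%) / 100
Conversion = 71.0%, Selectivity = 70.1%
Y = 71.0 * 70.1 / 100
= 49.771 %

49.771 %


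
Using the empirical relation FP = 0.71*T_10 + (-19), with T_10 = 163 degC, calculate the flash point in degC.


FP = 0.71 * 163 + (-19) = 96.73

96.73 degC


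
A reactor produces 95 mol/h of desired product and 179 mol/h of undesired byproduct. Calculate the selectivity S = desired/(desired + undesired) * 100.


Selectivity = desired / (desired + undesired) * 100
Total products = 95 + 179 = 274 mol/h
S = 95 / 274 * 100
= 0.3467 * 100
= 34.67 %

34.67 %


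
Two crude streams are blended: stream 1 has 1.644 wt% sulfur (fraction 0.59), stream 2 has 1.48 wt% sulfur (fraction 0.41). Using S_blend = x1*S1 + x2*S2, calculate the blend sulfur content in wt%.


Linear sulfur blending: S_blend = x1*S1 + x2*S2
Contribution 1: 0.59 * 1.644 = 0.96996 wt%
Contribution 2: 0.41 * 1.48 = 0.6068 wt%
S_blend = 0.96996 + 0.6068 = 1.57676

1.57676 wt%


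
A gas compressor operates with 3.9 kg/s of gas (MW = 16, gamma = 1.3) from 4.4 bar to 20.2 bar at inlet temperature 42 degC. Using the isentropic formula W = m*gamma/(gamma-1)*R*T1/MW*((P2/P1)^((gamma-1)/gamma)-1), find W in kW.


Isentropic work: W = m*(gamma/(gamma-1))*(R*T1/MW)*((P2/P1)^((gamma-1)/gamma) - 1)
T1 = 42 + 273.15 = 315.15 K
Pressure ratio = 20.2 / 4.4 = 4.59091
Exponent = (1.3 - 1)/1.3 = 0.230769
(P2/P1)^exp - 1 = 4.59091^0.230769 - 1 = 0.421496
W = 3.9 * 1.3 / 0.3 * 8.314 * 315.15 / 16 * 0.421496 = 1167

1167 kW


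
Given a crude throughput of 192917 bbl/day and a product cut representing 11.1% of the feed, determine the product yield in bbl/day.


Crude throughput = 192917 bbl/day
Fraction yield = 11.1%
yield = throughput * fraction / 100
yield = 192917 * 11.1 / 100 = 21413.787

21413.787 bbl/day


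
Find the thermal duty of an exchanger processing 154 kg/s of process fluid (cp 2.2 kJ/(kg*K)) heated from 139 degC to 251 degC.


Q = m_dot * cp * delta_T
delta_T = 251 - 139 = 112 K
Q = 154 * 2.2 * 112
= 338.8 * 112
= 37945.6 kW

37945.6 kW


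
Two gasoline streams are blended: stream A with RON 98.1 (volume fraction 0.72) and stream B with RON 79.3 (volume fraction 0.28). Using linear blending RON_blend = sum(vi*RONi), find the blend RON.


Linear blending: RON_blend = sum(vi * RONi)
Contribution 1: 0.72 * 98.1 = 70.632
Contribution 2: 0.28 * 79.3 = 22.204
RON_blend = 70.632 + 22.204 = 92.836

92.836


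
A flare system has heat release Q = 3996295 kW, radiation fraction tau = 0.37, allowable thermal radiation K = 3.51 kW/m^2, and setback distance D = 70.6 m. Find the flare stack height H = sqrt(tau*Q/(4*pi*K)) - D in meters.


tau*Q/(4*pi*K) = 0.37 * 3996295 / (4 * pi * 3.51) = 33523
sqrt(33523) = 183.093
H = 183.093 - 70.6 = 112.5

112.5 m


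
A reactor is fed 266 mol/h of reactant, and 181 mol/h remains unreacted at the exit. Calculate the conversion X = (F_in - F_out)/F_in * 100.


X = (F_in - F_out) / F_in * 100
Moles reacted = 266 - 181 = 85
X = 85 / 266 * 100
= 0.3195 * 100
= 31.95 %

31.95 %


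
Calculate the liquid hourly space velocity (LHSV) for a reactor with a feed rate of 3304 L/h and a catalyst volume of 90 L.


LHSV = volumetric feed rate / catalyst volume
= 3304 L/h / 90 L
= 36.71 h^-1

36.71 h^-1


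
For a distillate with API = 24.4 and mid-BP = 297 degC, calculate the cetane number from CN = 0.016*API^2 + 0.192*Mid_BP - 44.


CN = 0.016 * 24.4^2 + 0.192 * 297 - 44
CN = 9.52576 + 57.024 - 44 = 22.54976

22.54976


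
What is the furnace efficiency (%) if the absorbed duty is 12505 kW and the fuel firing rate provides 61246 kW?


Furnace efficiency = Q_absorbed / Q_fuel * 100
= 12505 / 61246 * 100 = 20.42

20.42 %


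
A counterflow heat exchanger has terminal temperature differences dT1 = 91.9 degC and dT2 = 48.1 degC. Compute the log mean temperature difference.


LMTD = (dT1 - dT2) / ln(dT1/dT2)
= (91.9 - 48.1) / ln(91.9 / 48.1) = 43.8 / 0.647419 = 67.65

67.65 degC


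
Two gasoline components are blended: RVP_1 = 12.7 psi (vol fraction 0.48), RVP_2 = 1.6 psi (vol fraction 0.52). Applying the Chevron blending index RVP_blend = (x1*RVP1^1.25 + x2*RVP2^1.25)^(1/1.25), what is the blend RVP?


Chevron index: RVP_blend = (sum xi*RVPi^1.25)^(1/1.25)
RVP^1.25 terms: 0.48 * 12.7^1.25 + 0.52 * 1.6^1.25 = 12.4436
RVP_blend = 12.4436^(1/1.25) = 7.515

7.515 psi
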